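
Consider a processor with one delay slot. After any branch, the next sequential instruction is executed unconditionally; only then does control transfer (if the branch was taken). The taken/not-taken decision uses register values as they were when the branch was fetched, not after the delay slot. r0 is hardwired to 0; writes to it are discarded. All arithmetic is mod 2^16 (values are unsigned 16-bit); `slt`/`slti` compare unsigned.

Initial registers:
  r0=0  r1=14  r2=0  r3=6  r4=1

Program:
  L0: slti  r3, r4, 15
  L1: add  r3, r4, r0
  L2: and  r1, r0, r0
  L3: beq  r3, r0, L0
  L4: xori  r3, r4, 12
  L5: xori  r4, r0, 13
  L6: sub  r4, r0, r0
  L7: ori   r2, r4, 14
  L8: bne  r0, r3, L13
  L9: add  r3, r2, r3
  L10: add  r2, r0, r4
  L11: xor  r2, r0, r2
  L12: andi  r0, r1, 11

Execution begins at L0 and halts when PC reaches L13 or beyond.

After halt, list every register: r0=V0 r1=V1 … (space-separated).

r0=0 r1=0 r2=14 r3=27 r4=0

PC=0  slti  r3, r4, 15       | r0=0 r1=14 r2=0 r3=1 r4=1
PC=1  add  r3, r4, r0        | r0=0 r1=14 r2=0 r3=1 r4=1
PC=2  and  r1, r0, r0        | r0=0 r1=0 r2=0 r3=1 r4=1
PC=3  beq  r3, r0, L0        | r0=0 r1=0 r2=0 r3=1 r4=1  [not taken]
PC=4  xori  r3, r4, 12       | r0=0 r1=0 r2=0 r3=13 r4=1
PC=5  xori  r4, r0, 13       | r0=0 r1=0 r2=0 r3=13 r4=13
PC=6  sub  r4, r0, r0        | r0=0 r1=0 r2=0 r3=13 r4=0
PC=7  ori   r2, r4, 14       | r0=0 r1=0 r2=14 r3=13 r4=0
PC=8  bne  r0, r3, L13       | r0=0 r1=0 r2=14 r3=13 r4=0  [TAKEN]
PC=9  add  r3, r2, r3        | r0=0 r1=0 r2=14 r3=27 r4=0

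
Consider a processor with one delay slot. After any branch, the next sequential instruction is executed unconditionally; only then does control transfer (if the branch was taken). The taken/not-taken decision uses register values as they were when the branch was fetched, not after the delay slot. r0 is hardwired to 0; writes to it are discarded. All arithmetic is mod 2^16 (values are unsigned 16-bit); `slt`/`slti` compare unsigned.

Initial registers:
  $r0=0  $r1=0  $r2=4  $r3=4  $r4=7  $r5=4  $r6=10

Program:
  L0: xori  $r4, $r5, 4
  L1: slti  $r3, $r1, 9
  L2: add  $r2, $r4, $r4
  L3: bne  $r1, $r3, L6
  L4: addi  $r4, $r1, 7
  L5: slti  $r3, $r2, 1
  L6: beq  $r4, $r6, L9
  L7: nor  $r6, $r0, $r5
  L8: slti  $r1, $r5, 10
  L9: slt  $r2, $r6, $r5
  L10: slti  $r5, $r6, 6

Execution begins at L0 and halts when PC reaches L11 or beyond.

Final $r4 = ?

#0 xori  $r4, $r5, 4 ; 0/0/4/4/0/4/10
#1 slti  $r3, $r1, 9 ; 0/0/4/1/0/4/10
#2 add  $r2, $r4, $r4 ; 0/0/0/1/0/4/10
#3 bne  $r1, $r3, L6 ; 0/0/0/1/0/4/10 ; →target
#4 addi  $r4, $r1, 7 ; 0/0/0/1/7/4/10
#6 beq  $r4, $r6, L9 ; 0/0/0/1/7/4/10 ; →fallthru
#7 nor  $r6, $r0, $r5 ; 0/0/0/1/7/4/65531
#8 slti  $r1, $r5, 10 ; 0/1/0/1/7/4/65531
#9 slt  $r2, $r6, $r5 ; 0/1/0/1/7/4/65531
#10 slti  $r5, $r6, 6 ; 0/1/0/1/7/0/65531

7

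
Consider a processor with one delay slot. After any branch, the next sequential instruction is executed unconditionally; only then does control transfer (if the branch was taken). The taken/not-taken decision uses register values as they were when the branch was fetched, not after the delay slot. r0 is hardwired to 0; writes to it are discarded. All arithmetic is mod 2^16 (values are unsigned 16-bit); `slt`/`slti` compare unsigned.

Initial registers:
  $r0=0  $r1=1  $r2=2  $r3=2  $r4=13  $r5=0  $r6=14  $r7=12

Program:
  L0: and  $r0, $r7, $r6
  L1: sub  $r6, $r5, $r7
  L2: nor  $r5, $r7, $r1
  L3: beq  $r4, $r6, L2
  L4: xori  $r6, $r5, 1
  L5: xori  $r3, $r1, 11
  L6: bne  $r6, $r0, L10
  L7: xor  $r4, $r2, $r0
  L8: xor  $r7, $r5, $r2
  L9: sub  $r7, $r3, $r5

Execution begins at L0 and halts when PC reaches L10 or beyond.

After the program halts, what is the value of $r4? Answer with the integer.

PC=0  and  $r0, $r7, $r6     | $r0=0 $r1=1 $r2=2 $r3=2 $r4=13 $r5=0 $r6=14 $r7=12
PC=1  sub  $r6, $r5, $r7     | $r0=0 $r1=1 $r2=2 $r3=2 $r4=13 $r5=0 $r6=65524 $r7=12
PC=2  nor  $r5, $r7, $r1     | $r0=0 $r1=1 $r2=2 $r3=2 $r4=13 $r5=65522 $r6=65524 $r7=12
PC=3  beq  $r4, $r6, L2      | $r0=0 $r1=1 $r2=2 $r3=2 $r4=13 $r5=65522 $r6=65524 $r7=12  [not taken]
PC=4  xori  $r6, $r5, 1      | $r0=0 $r1=1 $r2=2 $r3=2 $r4=13 $r5=65522 $r6=65523 $r7=12
PC=5  xori  $r3, $r1, 11     | $r0=0 $r1=1 $r2=2 $r3=10 $r4=13 $r5=65522 $r6=65523 $r7=12
PC=6  bne  $r6, $r0, L10     | $r0=0 $r1=1 $r2=2 $r3=10 $r4=13 $r5=65522 $r6=65523 $r7=12  [TAKEN]
PC=7  xor  $r4, $r2, $r0     | $r0=0 $r1=1 $r2=2 $r3=10 $r4=2 $r5=65522 $r6=65523 $r7=12

2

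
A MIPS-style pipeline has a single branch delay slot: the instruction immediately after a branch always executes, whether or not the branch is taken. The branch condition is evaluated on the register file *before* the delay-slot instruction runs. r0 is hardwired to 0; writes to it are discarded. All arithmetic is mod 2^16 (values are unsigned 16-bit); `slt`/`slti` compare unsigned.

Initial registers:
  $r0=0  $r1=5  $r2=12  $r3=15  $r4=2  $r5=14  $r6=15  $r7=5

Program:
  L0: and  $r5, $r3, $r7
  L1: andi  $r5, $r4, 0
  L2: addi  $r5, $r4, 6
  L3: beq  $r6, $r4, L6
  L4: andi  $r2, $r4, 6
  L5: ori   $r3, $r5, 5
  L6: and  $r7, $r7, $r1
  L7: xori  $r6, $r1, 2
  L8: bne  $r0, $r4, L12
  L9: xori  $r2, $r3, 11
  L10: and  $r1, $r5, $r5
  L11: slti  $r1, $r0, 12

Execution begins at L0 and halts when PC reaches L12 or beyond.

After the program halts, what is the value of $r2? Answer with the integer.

#0 and  $r5, $r3, $r7 ; 0/5/12/15/2/5/15/5
#1 andi  $r5, $r4, 0 ; 0/5/12/15/2/0/15/5
#2 addi  $r5, $r4, 6 ; 0/5/12/15/2/8/15/5
#3 beq  $r6, $r4, L6 ; 0/5/12/15/2/8/15/5 ; →fallthru
#4 andi  $r2, $r4, 6 ; 0/5/2/15/2/8/15/5
#5 ori   $r3, $r5, 5 ; 0/5/2/13/2/8/15/5
#6 and  $r7, $r7, $r1 ; 0/5/2/13/2/8/15/5
#7 xori  $r6, $r1, 2 ; 0/5/2/13/2/8/7/5
#8 bne  $r0, $r4, L12 ; 0/5/2/13/2/8/7/5 ; →target
#9 xori  $r2, $r3, 11 ; 0/5/6/13/2/8/7/5

6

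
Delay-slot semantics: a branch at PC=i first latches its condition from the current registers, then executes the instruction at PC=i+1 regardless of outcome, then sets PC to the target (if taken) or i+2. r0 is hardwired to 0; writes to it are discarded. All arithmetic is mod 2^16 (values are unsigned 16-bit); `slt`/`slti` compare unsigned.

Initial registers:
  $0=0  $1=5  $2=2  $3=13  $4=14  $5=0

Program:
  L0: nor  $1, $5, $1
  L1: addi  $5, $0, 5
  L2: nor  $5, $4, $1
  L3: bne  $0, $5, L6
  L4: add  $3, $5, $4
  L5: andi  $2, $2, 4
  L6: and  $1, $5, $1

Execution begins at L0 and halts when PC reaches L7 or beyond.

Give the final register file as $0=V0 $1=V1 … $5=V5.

$0=0 $1=0 $2=2 $3=15 $4=14 $5=1

  step pc=0: nor  $1, $5, $1  regs=(0,65530,2,13,14,0)
  step pc=1: addi  $5, $0, 5  regs=(0,65530,2,13,14,5)
  step pc=2: nor  $5, $4, $1  regs=(0,65530,2,13,14,1)
  step pc=3: bne  $0, $5, L6  cond=T  regs=(0,65530,2,13,14,1)
  step pc=4: add  $3, $5, $4  regs=(0,65530,2,15,14,1)
  step pc=6: and  $1, $5, $1  regs=(0,0,2,15,14,1)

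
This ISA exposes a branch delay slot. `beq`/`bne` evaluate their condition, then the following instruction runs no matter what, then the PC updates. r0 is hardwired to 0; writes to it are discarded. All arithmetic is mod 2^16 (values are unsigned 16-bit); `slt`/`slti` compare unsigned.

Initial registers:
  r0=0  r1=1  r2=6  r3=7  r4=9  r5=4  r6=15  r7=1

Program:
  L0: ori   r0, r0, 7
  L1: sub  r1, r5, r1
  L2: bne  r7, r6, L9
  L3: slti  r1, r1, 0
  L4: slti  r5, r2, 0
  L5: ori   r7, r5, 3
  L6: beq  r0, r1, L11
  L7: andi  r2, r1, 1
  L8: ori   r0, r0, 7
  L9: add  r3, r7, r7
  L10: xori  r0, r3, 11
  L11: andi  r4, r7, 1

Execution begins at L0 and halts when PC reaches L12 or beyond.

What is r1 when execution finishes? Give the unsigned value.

0

#0 ori   r0, r0, 7 ; 0/1/6/7/9/4/15/1
#1 sub  r1, r5, r1 ; 0/3/6/7/9/4/15/1
#2 bne  r7, r6, L9 ; 0/3/6/7/9/4/15/1 ; →target
#3 slti  r1, r1, 0 ; 0/0/6/7/9/4/15/1
#9 add  r3, r7, r7 ; 0/0/6/2/9/4/15/1
#10 xori  r0, r3, 11 ; 0/0/6/2/9/4/15/1
#11 andi  r4, r7, 1 ; 0/0/6/2/1/4/15/1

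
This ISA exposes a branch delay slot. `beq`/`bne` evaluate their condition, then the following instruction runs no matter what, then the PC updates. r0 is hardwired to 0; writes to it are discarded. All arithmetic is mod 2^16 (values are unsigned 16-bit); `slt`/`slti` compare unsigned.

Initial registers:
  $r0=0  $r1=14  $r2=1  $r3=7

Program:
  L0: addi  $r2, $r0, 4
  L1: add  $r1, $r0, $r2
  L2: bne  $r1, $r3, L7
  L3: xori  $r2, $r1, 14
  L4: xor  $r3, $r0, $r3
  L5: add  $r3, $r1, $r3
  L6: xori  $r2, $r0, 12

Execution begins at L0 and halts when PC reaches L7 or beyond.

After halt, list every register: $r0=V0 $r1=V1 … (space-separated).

  step pc=0: addi  $r2, $r0, 4  regs=(0,14,4,7)
  step pc=1: add  $r1, $r0, $r2  regs=(0,4,4,7)
  step pc=2: bne  $r1, $r3, L7  cond=T  regs=(0,4,4,7)
  step pc=3: xori  $r2, $r1, 14  regs=(0,4,10,7)

$r0=0 $r1=4 $r2=10 $r3=7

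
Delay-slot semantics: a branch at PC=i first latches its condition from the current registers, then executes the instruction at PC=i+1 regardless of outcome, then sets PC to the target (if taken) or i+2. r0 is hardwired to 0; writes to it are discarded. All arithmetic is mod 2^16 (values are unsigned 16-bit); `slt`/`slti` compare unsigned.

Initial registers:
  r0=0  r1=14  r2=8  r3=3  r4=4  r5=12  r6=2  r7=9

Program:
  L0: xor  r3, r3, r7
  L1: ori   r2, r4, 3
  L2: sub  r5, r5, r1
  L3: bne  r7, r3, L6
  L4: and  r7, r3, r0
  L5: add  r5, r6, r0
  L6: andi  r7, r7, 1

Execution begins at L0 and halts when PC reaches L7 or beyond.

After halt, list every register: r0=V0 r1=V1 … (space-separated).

  step pc=0: xor  r3, r3, r7  regs=(0,14,8,10,4,12,2,9)
  step pc=1: ori   r2, r4, 3  regs=(0,14,7,10,4,12,2,9)
  step pc=2: sub  r5, r5, r1  regs=(0,14,7,10,4,65534,2,9)
  step pc=3: bne  r7, r3, L6  cond=T  regs=(0,14,7,10,4,65534,2,9)
  step pc=4: and  r7, r3, r0  regs=(0,14,7,10,4,65534,2,0)
  step pc=6: andi  r7, r7, 1  regs=(0,14,7,10,4,65534,2,0)

r0=0 r1=14 r2=7 r3=10 r4=4 r5=65534 r6=2 r7=0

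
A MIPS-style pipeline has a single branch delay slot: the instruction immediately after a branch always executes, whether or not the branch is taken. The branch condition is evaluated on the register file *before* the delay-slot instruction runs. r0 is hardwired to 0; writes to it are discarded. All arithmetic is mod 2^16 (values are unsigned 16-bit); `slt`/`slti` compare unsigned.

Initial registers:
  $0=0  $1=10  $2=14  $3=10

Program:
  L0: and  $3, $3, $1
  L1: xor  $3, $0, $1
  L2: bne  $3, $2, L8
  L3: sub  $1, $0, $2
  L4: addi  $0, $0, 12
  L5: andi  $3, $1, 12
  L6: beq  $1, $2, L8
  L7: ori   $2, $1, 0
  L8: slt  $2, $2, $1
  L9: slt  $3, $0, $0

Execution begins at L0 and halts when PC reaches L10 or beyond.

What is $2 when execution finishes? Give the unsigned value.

[0] and  $3, $3, $1  →  {$0:0, $1:10, $2:14, $3:10}
[1] xor  $3, $0, $1  →  {$0:0, $1:10, $2:14, $3:10}
[2] bne  $3, $2, L8  →  {$0:0, $1:10, $2:14, $3:10}  ⟨branch taken⟩
[3] sub  $1, $0, $2  →  {$0:0, $1:65522, $2:14, $3:10}
[8] slt  $2, $2, $1  →  {$0:0, $1:65522, $2:1, $3:10}
[9] slt  $3, $0, $0  →  {$0:0, $1:65522, $2:1, $3:0}

1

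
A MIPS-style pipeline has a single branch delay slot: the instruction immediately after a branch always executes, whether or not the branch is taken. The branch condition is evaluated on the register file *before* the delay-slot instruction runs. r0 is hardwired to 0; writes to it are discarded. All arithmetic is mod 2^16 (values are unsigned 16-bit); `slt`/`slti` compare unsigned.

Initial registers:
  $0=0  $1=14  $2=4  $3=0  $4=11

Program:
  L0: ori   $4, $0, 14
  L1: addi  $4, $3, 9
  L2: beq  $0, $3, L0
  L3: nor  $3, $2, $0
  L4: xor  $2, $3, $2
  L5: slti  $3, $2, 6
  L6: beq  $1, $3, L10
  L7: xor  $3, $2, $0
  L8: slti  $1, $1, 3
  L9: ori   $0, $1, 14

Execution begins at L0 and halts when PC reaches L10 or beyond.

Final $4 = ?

4

[0] ori   $4, $0, 14  →  {$0:0, $1:14, $2:4, $3:0, $4:14}
[1] addi  $4, $3, 9  →  {$0:0, $1:14, $2:4, $3:0, $4:9}
[2] beq  $0, $3, L0  →  {$0:0, $1:14, $2:4, $3:0, $4:9}  ⟨branch taken⟩
[3] nor  $3, $2, $0  →  {$0:0, $1:14, $2:4, $3:65531, $4:9}
[0] ori   $4, $0, 14  →  {$0:0, $1:14, $2:4, $3:65531, $4:14}
[1] addi  $4, $3, 9  →  {$0:0, $1:14, $2:4, $3:65531, $4:4}
[2] beq  $0, $3, L0  →  {$0:0, $1:14, $2:4, $3:65531, $4:4}  ⟨branch fallthrough⟩
[3] nor  $3, $2, $0  →  {$0:0, $1:14, $2:4, $3:65531, $4:4}
[4] xor  $2, $3, $2  →  {$0:0, $1:14, $2:65535, $3:65531, $4:4}
[5] slti  $3, $2, 6  →  {$0:0, $1:14, $2:65535, $3:0, $4:4}
[6] beq  $1, $3, L10  →  {$0:0, $1:14, $2:65535, $3:0, $4:4}  ⟨branch fallthrough⟩
[7] xor  $3, $2, $0  →  {$0:0, $1:14, $2:65535, $3:65535, $4:4}
[8] slti  $1, $1, 3  →  {$0:0, $1:0, $2:65535, $3:65535, $4:4}
[9] ori   $0, $1, 14  →  {$0:0, $1:0, $2:65535, $3:65535, $4:4}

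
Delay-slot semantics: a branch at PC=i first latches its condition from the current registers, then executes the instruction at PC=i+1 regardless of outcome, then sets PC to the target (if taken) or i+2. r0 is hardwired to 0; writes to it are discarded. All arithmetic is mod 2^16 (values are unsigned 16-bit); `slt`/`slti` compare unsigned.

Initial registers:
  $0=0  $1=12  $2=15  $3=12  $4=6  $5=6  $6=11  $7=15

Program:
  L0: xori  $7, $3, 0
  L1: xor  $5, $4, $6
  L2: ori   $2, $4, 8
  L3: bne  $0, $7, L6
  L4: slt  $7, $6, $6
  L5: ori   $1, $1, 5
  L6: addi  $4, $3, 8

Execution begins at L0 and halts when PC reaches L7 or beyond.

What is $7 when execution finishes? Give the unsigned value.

0

  step pc=0: xori  $7, $3, 0  regs=(0,12,15,12,6,6,11,12)
  step pc=1: xor  $5, $4, $6  regs=(0,12,15,12,6,13,11,12)
  step pc=2: ori   $2, $4, 8  regs=(0,12,14,12,6,13,11,12)
  step pc=3: bne  $0, $7, L6  cond=T  regs=(0,12,14,12,6,13,11,12)
  step pc=4: slt  $7, $6, $6  regs=(0,12,14,12,6,13,11,0)
  step pc=6: addi  $4, $3, 8  regs=(0,12,14,12,20,13,11,0)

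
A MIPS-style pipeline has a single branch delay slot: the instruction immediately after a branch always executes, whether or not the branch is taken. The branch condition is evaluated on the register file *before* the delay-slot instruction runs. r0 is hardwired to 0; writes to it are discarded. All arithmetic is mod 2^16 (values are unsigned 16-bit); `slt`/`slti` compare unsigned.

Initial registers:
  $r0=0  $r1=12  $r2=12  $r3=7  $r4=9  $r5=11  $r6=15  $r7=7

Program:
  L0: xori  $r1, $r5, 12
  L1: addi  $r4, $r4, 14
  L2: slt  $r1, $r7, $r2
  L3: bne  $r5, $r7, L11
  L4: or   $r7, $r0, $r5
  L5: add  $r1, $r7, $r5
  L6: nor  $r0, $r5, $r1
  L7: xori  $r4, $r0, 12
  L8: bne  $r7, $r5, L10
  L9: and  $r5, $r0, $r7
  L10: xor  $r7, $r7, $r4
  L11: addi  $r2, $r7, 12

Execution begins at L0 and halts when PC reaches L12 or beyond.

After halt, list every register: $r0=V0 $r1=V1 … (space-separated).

PC=0  xori  $r1, $r5, 12     | $r0=0 $r1=7 $r2=12 $r3=7 $r4=9 $r5=11 $r6=15 $r7=7
PC=1  addi  $r4, $r4, 14     | $r0=0 $r1=7 $r2=12 $r3=7 $r4=23 $r5=11 $r6=15 $r7=7
PC=2  slt  $r1, $r7, $r2     | $r0=0 $r1=1 $r2=12 $r3=7 $r4=23 $r5=11 $r6=15 $r7=7
PC=3  bne  $r5, $r7, L11     | $r0=0 $r1=1 $r2=12 $r3=7 $r4=23 $r5=11 $r6=15 $r7=7  [TAKEN]
PC=4  or   $r7, $r0, $r5     | $r0=0 $r1=1 $r2=12 $r3=7 $r4=23 $r5=11 $r6=15 $r7=11
PC=11 addi  $r2, $r7, 12     | $r0=0 $r1=1 $r2=23 $r3=7 $r4=23 $r5=11 $r6=15 $r7=11

$r0=0 $r1=1 $r2=23 $r3=7 $r4=23 $r5=11 $r6=15 $r7=11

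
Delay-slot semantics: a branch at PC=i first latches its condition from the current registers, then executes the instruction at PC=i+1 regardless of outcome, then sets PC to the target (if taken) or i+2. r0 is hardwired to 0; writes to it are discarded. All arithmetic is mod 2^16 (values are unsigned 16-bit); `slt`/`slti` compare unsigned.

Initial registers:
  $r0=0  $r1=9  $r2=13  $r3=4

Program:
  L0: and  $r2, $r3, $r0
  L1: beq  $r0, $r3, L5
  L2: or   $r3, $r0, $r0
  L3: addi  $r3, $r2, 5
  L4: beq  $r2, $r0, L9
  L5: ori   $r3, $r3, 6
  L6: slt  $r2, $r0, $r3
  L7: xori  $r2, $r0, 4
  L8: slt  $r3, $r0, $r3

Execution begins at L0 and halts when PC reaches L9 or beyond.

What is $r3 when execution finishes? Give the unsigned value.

  step pc=0: and  $r2, $r3, $r0  regs=(0,9,0,4)
  step pc=1: beq  $r0, $r3, L5  cond=F  regs=(0,9,0,4)
  step pc=2: or   $r3, $r0, $r0  regs=(0,9,0,0)
  step pc=3: addi  $r3, $r2, 5  regs=(0,9,0,5)
  step pc=4: beq  $r2, $r0, L9  cond=T  regs=(0,9,0,5)
  step pc=5: ori   $r3, $r3, 6  regs=(0,9,0,7)

7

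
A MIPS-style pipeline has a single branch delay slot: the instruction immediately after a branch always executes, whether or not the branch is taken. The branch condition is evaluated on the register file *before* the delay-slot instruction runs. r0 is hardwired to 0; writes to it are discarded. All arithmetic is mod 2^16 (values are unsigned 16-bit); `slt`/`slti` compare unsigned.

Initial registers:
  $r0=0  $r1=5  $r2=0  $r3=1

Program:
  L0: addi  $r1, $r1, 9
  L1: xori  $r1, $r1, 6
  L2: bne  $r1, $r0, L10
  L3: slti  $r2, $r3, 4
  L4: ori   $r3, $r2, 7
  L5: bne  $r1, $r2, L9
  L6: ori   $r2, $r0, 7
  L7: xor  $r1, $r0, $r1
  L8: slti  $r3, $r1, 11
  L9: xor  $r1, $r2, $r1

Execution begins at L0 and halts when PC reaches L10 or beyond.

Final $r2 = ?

1

[0] addi  $r1, $r1, 9  →  {$r0:0, $r1:14, $r2:0, $r3:1}
[1] xori  $r1, $r1, 6  →  {$r0:0, $r1:8, $r2:0, $r3:1}
[2] bne  $r1, $r0, L10  →  {$r0:0, $r1:8, $r2:0, $r3:1}  ⟨branch taken⟩
[3] slti  $r2, $r3, 4  →  {$r0:0, $r1:8, $r2:1, $r3:1}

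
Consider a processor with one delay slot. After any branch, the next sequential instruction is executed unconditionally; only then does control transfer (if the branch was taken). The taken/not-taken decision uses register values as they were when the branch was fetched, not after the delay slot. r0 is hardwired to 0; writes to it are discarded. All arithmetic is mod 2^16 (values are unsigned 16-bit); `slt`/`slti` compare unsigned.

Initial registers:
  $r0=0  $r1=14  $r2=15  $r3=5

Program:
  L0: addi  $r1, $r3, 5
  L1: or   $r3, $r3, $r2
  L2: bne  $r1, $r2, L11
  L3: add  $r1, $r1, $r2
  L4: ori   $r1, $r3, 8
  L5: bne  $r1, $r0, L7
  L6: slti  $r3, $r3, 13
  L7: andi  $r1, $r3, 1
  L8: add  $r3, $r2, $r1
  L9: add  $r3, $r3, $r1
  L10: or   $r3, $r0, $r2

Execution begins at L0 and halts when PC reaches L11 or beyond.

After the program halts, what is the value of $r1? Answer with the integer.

25

#0 addi  $r1, $r3, 5 ; 0/10/15/5
#1 or   $r3, $r3, $r2 ; 0/10/15/15
#2 bne  $r1, $r2, L11 ; 0/10/15/15 ; →target
#3 add  $r1, $r1, $r2 ; 0/25/15/15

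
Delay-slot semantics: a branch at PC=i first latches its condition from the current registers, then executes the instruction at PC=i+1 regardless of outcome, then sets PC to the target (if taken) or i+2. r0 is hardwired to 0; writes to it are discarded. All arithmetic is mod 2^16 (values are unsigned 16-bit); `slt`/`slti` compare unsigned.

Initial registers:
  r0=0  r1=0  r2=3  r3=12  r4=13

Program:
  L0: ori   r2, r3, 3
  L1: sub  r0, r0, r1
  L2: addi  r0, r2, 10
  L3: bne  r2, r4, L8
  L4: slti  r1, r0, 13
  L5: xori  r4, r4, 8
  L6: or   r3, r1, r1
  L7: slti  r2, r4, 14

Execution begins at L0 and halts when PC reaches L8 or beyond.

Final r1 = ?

1

#0 ori   r2, r3, 3 ; 0/0/15/12/13
#1 sub  r0, r0, r1 ; 0/0/15/12/13
#2 addi  r0, r2, 10 ; 0/0/15/12/13
#3 bne  r2, r4, L8 ; 0/0/15/12/13 ; →target
#4 slti  r1, r0, 13 ; 0/1/15/12/13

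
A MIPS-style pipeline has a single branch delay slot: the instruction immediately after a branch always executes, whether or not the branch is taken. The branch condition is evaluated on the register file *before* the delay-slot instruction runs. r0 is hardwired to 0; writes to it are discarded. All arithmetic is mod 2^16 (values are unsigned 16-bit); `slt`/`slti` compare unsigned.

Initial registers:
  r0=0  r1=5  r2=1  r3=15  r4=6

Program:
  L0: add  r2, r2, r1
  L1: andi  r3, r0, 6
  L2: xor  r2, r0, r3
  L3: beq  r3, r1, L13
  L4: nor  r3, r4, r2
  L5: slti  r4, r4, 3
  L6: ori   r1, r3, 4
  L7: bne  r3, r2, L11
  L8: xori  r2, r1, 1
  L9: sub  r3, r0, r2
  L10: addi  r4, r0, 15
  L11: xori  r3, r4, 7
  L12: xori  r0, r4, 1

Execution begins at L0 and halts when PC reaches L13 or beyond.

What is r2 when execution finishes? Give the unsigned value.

65532

PC=0  add  r2, r2, r1        | r0=0 r1=5 r2=6 r3=15 r4=6
PC=1  andi  r3, r0, 6        | r0=0 r1=5 r2=6 r3=0 r4=6
PC=2  xor  r2, r0, r3        | r0=0 r1=5 r2=0 r3=0 r4=6
PC=3  beq  r3, r1, L13       | r0=0 r1=5 r2=0 r3=0 r4=6  [not taken]
PC=4  nor  r3, r4, r2        | r0=0 r1=5 r2=0 r3=65529 r4=6
PC=5  slti  r4, r4, 3        | r0=0 r1=5 r2=0 r3=65529 r4=0
PC=6  ori   r1, r3, 4        | r0=0 r1=65533 r2=0 r3=65529 r4=0
PC=7  bne  r3, r2, L11       | r0=0 r1=65533 r2=0 r3=65529 r4=0  [TAKEN]
PC=8  xori  r2, r1, 1        | r0=0 r1=65533 r2=65532 r3=65529 r4=0
PC=11 xori  r3, r4, 7        | r0=0 r1=65533 r2=65532 r3=7 r4=0
PC=12 xori  r0, r4, 1        | r0=0 r1=65533 r2=65532 r3=7 r4=0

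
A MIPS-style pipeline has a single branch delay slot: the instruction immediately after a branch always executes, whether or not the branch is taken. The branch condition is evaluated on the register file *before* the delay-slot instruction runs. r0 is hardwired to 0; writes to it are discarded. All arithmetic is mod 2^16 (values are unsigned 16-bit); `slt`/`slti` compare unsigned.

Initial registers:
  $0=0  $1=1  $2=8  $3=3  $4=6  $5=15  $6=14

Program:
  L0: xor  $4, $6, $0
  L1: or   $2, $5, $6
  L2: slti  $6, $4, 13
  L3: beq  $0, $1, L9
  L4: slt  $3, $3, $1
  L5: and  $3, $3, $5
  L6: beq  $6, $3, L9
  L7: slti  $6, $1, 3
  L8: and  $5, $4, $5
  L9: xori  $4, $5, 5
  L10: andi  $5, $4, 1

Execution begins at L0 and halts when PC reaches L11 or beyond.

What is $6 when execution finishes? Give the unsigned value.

1

[0] xor  $4, $6, $0  →  {$0:0, $1:1, $2:8, $3:3, $4:14, $5:15, $6:14}
[1] or   $2, $5, $6  →  {$0:0, $1:1, $2:15, $3:3, $4:14, $5:15, $6:14}
[2] slti  $6, $4, 13  →  {$0:0, $1:1, $2:15, $3:3, $4:14, $5:15, $6:0}
[3] beq  $0, $1, L9  →  {$0:0, $1:1, $2:15, $3:3, $4:14, $5:15, $6:0}  ⟨branch fallthrough⟩
[4] slt  $3, $3, $1  →  {$0:0, $1:1, $2:15, $3:0, $4:14, $5:15, $6:0}
[5] and  $3, $3, $5  →  {$0:0, $1:1, $2:15, $3:0, $4:14, $5:15, $6:0}
[6] beq  $6, $3, L9  →  {$0:0, $1:1, $2:15, $3:0, $4:14, $5:15, $6:0}  ⟨branch taken⟩
[7] slti  $6, $1, 3  →  {$0:0, $1:1, $2:15, $3:0, $4:14, $5:15, $6:1}
[9] xori  $4, $5, 5  →  {$0:0, $1:1, $2:15, $3:0, $4:10, $5:15, $6:1}
[10] andi  $5, $4, 1  →  {$0:0, $1:1, $2:15, $3:0, $4:10, $5:0, $6:1}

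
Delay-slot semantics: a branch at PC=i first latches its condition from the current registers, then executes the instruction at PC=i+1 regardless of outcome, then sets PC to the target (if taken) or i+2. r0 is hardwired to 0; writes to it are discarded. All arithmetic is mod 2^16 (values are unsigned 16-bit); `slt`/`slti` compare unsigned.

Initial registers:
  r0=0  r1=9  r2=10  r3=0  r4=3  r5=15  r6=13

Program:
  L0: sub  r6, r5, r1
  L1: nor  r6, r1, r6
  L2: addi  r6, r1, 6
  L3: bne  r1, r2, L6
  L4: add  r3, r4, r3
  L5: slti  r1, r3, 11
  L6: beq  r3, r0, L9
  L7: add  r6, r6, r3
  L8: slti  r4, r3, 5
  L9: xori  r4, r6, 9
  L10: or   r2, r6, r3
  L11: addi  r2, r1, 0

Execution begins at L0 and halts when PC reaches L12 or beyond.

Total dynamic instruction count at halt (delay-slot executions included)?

11

[0] sub  r6, r5, r1  →  {r0:0, r1:9, r2:10, r3:0, r4:3, r5:15, r6:6}
[1] nor  r6, r1, r6  →  {r0:0, r1:9, r2:10, r3:0, r4:3, r5:15, r6:65520}
[2] addi  r6, r1, 6  →  {r0:0, r1:9, r2:10, r3:0, r4:3, r5:15, r6:15}
[3] bne  r1, r2, L6  →  {r0:0, r1:9, r2:10, r3:0, r4:3, r5:15, r6:15}  ⟨branch taken⟩
[4] add  r3, r4, r3  →  {r0:0, r1:9, r2:10, r3:3, r4:3, r5:15, r6:15}
[6] beq  r3, r0, L9  →  {r0:0, r1:9, r2:10, r3:3, r4:3, r5:15, r6:15}  ⟨branch fallthrough⟩
[7] add  r6, r6, r3  →  {r0:0, r1:9, r2:10, r3:3, r4:3, r5:15, r6:18}
[8] slti  r4, r3, 5  →  {r0:0, r1:9, r2:10, r3:3, r4:1, r5:15, r6:18}
[9] xori  r4, r6, 9  →  {r0:0, r1:9, r2:10, r3:3, r4:27, r5:15, r6:18}
[10] or   r2, r6, r3  →  {r0:0, r1:9, r2:19, r3:3, r4:27, r5:15, r6:18}
[11] addi  r2, r1, 0  →  {r0:0, r1:9, r2:9, r3:3, r4:27, r5:15, r6:18}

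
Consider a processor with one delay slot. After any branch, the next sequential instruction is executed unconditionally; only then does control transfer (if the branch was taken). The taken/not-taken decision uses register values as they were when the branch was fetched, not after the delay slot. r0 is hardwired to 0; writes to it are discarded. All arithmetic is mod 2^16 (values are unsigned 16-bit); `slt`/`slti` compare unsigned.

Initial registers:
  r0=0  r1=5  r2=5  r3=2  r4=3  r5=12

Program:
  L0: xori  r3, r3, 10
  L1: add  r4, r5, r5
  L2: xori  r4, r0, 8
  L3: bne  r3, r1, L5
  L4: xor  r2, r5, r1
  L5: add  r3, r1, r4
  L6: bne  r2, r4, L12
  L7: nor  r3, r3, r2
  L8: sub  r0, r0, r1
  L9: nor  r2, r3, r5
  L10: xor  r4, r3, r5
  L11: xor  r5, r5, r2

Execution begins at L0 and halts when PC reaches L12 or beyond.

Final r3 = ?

  step pc=0: xori  r3, r3, 10  regs=(0,5,5,8,3,12)
  step pc=1: add  r4, r5, r5  regs=(0,5,5,8,24,12)
  step pc=2: xori  r4, r0, 8  regs=(0,5,5,8,8,12)
  step pc=3: bne  r3, r1, L5  cond=T  regs=(0,5,5,8,8,12)
  step pc=4: xor  r2, r5, r1  regs=(0,5,9,8,8,12)
  step pc=5: add  r3, r1, r4  regs=(0,5,9,13,8,12)
  step pc=6: bne  r2, r4, L12  cond=T  regs=(0,5,9,13,8,12)
  step pc=7: nor  r3, r3, r2  regs=(0,5,9,65522,8,12)

65522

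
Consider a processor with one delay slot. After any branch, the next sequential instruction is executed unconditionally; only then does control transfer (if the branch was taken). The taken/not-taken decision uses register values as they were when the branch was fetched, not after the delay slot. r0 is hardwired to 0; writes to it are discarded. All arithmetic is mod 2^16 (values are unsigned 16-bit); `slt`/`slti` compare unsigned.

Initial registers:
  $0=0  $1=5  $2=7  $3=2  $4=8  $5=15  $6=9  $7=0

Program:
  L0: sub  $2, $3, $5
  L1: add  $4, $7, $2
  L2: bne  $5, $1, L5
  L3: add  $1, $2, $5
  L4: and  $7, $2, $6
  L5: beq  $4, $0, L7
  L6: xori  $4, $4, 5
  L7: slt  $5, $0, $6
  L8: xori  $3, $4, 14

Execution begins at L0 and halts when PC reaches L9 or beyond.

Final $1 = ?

PC=0  sub  $2, $3, $5        | $0=0 $1=5 $2=65523 $3=2 $4=8 $5=15 $6=9 $7=0
PC=1  add  $4, $7, $2        | $0=0 $1=5 $2=65523 $3=2 $4=65523 $5=15 $6=9 $7=0
PC=2  bne  $5, $1, L5        | $0=0 $1=5 $2=65523 $3=2 $4=65523 $5=15 $6=9 $7=0  [TAKEN]
PC=3  add  $1, $2, $5        | $0=0 $1=2 $2=65523 $3=2 $4=65523 $5=15 $6=9 $7=0
PC=5  beq  $4, $0, L7        | $0=0 $1=2 $2=65523 $3=2 $4=65523 $5=15 $6=9 $7=0  [not taken]
PC=6  xori  $4, $4, 5        | $0=0 $1=2 $2=65523 $3=2 $4=65526 $5=15 $6=9 $7=0
PC=7  slt  $5, $0, $6        | $0=0 $1=2 $2=65523 $3=2 $4=65526 $5=1 $6=9 $7=0
PC=8  xori  $3, $4, 14       | $0=0 $1=2 $2=65523 $3=65528 $4=65526 $5=1 $6=9 $7=0

2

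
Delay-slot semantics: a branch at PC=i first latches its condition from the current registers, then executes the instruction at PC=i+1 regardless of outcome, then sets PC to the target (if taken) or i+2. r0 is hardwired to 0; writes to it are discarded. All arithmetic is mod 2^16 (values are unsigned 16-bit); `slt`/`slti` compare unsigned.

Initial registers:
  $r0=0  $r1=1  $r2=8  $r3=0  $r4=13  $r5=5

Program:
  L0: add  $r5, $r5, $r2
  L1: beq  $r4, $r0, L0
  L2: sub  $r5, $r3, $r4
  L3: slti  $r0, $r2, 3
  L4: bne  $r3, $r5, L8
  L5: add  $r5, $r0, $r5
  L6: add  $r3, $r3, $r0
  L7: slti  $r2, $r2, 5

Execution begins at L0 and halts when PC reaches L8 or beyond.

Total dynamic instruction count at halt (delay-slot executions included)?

6

#0 add  $r5, $r5, $r2 ; 0/1/8/0/13/13
#1 beq  $r4, $r0, L0 ; 0/1/8/0/13/13 ; →fallthru
#2 sub  $r5, $r3, $r4 ; 0/1/8/0/13/65523
#3 slti  $r0, $r2, 3 ; 0/1/8/0/13/65523
#4 bne  $r3, $r5, L8 ; 0/1/8/0/13/65523 ; →target
#5 add  $r5, $r0, $r5 ; 0/1/8/0/13/65523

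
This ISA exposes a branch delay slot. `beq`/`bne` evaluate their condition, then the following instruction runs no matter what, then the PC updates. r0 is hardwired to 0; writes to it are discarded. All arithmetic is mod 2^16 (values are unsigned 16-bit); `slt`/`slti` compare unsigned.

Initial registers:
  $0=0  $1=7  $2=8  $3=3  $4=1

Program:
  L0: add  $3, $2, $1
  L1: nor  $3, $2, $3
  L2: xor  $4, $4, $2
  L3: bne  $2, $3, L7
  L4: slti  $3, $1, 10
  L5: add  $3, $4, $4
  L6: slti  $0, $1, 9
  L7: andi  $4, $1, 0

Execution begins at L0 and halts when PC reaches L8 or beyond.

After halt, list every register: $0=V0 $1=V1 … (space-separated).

PC=0  add  $3, $2, $1        | $0=0 $1=7 $2=8 $3=15 $4=1
PC=1  nor  $3, $2, $3        | $0=0 $1=7 $2=8 $3=65520 $4=1
PC=2  xor  $4, $4, $2        | $0=0 $1=7 $2=8 $3=65520 $4=9
PC=3  bne  $2, $3, L7        | $0=0 $1=7 $2=8 $3=65520 $4=9  [TAKEN]
PC=4  slti  $3, $1, 10       | $0=0 $1=7 $2=8 $3=1 $4=9
PC=7  andi  $4, $1, 0        | $0=0 $1=7 $2=8 $3=1 $4=0

$0=0 $1=7 $2=8 $3=1 $4=0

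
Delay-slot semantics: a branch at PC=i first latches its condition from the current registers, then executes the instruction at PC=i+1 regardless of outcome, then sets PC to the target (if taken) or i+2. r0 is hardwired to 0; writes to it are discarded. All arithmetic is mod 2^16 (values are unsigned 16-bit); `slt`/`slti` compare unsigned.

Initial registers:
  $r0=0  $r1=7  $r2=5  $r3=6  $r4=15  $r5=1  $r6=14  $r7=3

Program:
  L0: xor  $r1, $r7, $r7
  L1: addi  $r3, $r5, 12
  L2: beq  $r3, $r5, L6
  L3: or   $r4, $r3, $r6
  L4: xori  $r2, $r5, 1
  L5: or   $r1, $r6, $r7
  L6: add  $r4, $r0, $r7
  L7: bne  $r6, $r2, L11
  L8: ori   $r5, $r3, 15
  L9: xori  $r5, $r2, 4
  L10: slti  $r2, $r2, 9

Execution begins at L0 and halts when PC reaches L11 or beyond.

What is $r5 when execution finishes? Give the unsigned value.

#0 xor  $r1, $r7, $r7 ; 0/0/5/6/15/1/14/3
#1 addi  $r3, $r5, 12 ; 0/0/5/13/15/1/14/3
#2 beq  $r3, $r5, L6 ; 0/0/5/13/15/1/14/3 ; →fallthru
#3 or   $r4, $r3, $r6 ; 0/0/5/13/15/1/14/3
#4 xori  $r2, $r5, 1 ; 0/0/0/13/15/1/14/3
#5 or   $r1, $r6, $r7 ; 0/15/0/13/15/1/14/3
#6 add  $r4, $r0, $r7 ; 0/15/0/13/3/1/14/3
#7 bne  $r6, $r2, L11 ; 0/15/0/13/3/1/14/3 ; →target
#8 ori   $r5, $r3, 15 ; 0/15/0/13/3/15/14/3

15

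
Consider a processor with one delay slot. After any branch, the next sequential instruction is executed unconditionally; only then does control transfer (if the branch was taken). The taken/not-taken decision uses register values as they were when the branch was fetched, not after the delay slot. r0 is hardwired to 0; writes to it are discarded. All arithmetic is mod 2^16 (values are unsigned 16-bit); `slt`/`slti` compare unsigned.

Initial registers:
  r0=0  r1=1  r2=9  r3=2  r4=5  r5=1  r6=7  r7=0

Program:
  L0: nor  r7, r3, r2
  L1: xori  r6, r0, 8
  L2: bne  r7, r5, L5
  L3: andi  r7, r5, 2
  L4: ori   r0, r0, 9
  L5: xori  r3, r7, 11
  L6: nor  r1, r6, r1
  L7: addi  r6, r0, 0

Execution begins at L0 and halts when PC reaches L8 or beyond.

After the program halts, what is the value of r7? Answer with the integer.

  step pc=0: nor  r7, r3, r2  regs=(0,1,9,2,5,1,7,65524)
  step pc=1: xori  r6, r0, 8  regs=(0,1,9,2,5,1,8,65524)
  step pc=2: bne  r7, r5, L5  cond=T  regs=(0,1,9,2,5,1,8,65524)
  step pc=3: andi  r7, r5, 2  regs=(0,1,9,2,5,1,8,0)
  step pc=5: xori  r3, r7, 11  regs=(0,1,9,11,5,1,8,0)
  step pc=6: nor  r1, r6, r1  regs=(0,65526,9,11,5,1,8,0)
  step pc=7: addi  r6, r0, 0  regs=(0,65526,9,11,5,1,0,0)

0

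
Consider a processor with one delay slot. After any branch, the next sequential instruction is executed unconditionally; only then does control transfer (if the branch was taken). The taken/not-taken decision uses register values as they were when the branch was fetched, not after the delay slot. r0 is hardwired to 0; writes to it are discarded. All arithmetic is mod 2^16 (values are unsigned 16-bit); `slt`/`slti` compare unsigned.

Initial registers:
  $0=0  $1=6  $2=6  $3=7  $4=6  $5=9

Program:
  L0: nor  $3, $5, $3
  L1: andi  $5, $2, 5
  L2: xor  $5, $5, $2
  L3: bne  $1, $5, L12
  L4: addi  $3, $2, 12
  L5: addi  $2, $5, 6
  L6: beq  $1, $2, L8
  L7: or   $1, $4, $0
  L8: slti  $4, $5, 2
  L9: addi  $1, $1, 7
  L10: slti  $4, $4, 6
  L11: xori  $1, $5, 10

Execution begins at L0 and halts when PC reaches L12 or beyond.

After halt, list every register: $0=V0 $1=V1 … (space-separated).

  step pc=0: nor  $3, $5, $3  regs=(0,6,6,65520,6,9)
  step pc=1: andi  $5, $2, 5  regs=(0,6,6,65520,6,4)
  step pc=2: xor  $5, $5, $2  regs=(0,6,6,65520,6,2)
  step pc=3: bne  $1, $5, L12  cond=T  regs=(0,6,6,65520,6,2)
  step pc=4: addi  $3, $2, 12  regs=(0,6,6,18,6,2)

$0=0 $1=6 $2=6 $3=18 $4=6 $5=2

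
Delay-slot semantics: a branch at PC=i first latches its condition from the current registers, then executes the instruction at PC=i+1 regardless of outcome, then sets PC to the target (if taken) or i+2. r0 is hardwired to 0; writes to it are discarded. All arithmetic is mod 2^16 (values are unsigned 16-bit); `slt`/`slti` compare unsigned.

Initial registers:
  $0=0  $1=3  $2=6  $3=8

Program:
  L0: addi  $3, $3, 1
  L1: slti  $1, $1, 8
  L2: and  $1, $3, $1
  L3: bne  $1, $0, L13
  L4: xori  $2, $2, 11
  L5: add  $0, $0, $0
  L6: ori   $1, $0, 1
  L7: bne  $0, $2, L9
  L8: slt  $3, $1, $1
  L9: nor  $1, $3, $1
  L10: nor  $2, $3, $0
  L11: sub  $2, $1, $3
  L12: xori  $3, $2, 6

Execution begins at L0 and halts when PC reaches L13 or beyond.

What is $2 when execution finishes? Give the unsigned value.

  step pc=0: addi  $3, $3, 1  regs=(0,3,6,9)
  step pc=1: slti  $1, $1, 8  regs=(0,1,6,9)
  step pc=2: and  $1, $3, $1  regs=(0,1,6,9)
  step pc=3: bne  $1, $0, L13  cond=T  regs=(0,1,6,9)
  step pc=4: xori  $2, $2, 11  regs=(0,1,13,9)

13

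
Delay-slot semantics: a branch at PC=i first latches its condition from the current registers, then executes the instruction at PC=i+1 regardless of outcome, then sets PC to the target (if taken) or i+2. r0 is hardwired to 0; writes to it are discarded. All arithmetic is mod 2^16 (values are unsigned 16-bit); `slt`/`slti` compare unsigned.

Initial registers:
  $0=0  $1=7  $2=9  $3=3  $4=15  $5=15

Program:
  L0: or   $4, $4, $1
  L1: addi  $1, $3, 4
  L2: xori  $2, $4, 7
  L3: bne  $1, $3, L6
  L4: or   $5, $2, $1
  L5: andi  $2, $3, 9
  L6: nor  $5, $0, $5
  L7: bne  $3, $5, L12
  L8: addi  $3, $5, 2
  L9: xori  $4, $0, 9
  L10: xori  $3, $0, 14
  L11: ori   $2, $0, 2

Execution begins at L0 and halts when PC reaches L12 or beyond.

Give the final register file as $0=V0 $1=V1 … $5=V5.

[0] or   $4, $4, $1  →  {$0:0, $1:7, $2:9, $3:3, $4:15, $5:15}
[1] addi  $1, $3, 4  →  {$0:0, $1:7, $2:9, $3:3, $4:15, $5:15}
[2] xori  $2, $4, 7  →  {$0:0, $1:7, $2:8, $3:3, $4:15, $5:15}
[3] bne  $1, $3, L6  →  {$0:0, $1:7, $2:8, $3:3, $4:15, $5:15}  ⟨branch taken⟩
[4] or   $5, $2, $1  →  {$0:0, $1:7, $2:8, $3:3, $4:15, $5:15}
[6] nor  $5, $0, $5  →  {$0:0, $1:7, $2:8, $3:3, $4:15, $5:65520}
[7] bne  $3, $5, L12  →  {$0:0, $1:7, $2:8, $3:3, $4:15, $5:65520}  ⟨branch taken⟩
[8] addi  $3, $5, 2  →  {$0:0, $1:7, $2:8, $3:65522, $4:15, $5:65520}

$0=0 $1=7 $2=8 $3=65522 $4=15 $5=65520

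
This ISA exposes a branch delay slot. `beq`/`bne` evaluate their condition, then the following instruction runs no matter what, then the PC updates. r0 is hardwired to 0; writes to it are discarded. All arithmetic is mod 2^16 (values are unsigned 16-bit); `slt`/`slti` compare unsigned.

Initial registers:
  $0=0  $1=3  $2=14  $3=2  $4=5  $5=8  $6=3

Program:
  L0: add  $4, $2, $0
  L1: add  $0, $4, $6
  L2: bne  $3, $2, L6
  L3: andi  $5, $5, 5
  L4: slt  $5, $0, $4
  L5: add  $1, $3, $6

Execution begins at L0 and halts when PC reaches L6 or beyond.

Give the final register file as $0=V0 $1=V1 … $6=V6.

$0=0 $1=3 $2=14 $3=2 $4=14 $5=0 $6=3

[0] add  $4, $2, $0  →  {$0:0, $1:3, $2:14, $3:2, $4:14, $5:8, $6:3}
[1] add  $0, $4, $6  →  {$0:0, $1:3, $2:14, $3:2, $4:14, $5:8, $6:3}
[2] bne  $3, $2, L6  →  {$0:0, $1:3, $2:14, $3:2, $4:14, $5:8, $6:3}  ⟨branch taken⟩
[3] andi  $5, $5, 5  →  {$0:0, $1:3, $2:14, $3:2, $4:14, $5:0, $6:3}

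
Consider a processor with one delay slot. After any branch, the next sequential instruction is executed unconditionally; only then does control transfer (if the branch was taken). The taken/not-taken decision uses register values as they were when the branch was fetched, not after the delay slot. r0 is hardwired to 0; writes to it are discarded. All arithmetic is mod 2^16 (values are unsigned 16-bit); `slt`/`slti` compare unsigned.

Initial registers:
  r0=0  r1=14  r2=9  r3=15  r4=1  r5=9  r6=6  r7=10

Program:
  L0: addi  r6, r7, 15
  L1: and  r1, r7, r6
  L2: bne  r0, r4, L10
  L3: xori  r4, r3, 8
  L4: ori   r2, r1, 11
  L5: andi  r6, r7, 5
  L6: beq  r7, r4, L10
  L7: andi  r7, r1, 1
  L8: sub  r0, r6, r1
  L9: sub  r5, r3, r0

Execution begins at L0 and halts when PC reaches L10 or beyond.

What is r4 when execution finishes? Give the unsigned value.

  step pc=0: addi  r6, r7, 15  regs=(0,14,9,15,1,9,25,10)
  step pc=1: and  r1, r7, r6  regs=(0,8,9,15,1,9,25,10)
  step pc=2: bne  r0, r4, L10  cond=T  regs=(0,8,9,15,1,9,25,10)
  step pc=3: xori  r4, r3, 8  regs=(0,8,9,15,7,9,25,10)

7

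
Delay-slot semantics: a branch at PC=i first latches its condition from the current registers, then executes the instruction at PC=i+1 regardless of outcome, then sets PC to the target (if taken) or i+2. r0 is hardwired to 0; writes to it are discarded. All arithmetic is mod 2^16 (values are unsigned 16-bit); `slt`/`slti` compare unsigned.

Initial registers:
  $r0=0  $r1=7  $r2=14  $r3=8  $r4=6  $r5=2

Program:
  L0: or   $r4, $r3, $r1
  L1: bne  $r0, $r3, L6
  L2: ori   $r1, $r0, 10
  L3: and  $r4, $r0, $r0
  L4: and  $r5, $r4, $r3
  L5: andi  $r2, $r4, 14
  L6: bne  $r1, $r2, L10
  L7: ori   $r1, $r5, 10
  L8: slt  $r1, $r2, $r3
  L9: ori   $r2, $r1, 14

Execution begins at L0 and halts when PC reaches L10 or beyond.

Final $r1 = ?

10

[0] or   $r4, $r3, $r1  →  {$r0:0, $r1:7, $r2:14, $r3:8, $r4:15, $r5:2}
[1] bne  $r0, $r3, L6  →  {$r0:0, $r1:7, $r2:14, $r3:8, $r4:15, $r5:2}  ⟨branch taken⟩
[2] ori   $r1, $r0, 10  →  {$r0:0, $r1:10, $r2:14, $r3:8, $r4:15, $r5:2}
[6] bne  $r1, $r2, L10  →  {$r0:0, $r1:10, $r2:14, $r3:8, $r4:15, $r5:2}  ⟨branch taken⟩
[7] ori   $r1, $r5, 10  →  {$r0:0, $r1:10, $r2:14, $r3:8, $r4:15, $r5:2}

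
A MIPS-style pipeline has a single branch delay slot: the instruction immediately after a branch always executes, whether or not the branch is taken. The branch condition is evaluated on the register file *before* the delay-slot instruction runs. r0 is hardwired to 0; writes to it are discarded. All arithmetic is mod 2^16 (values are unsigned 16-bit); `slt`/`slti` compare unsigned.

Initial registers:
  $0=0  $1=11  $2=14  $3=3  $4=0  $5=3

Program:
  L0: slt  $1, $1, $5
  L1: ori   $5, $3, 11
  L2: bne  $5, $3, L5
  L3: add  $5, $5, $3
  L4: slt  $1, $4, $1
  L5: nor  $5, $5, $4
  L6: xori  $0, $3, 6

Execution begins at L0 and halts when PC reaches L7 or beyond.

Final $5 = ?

65521

#0 slt  $1, $1, $5 ; 0/0/14/3/0/3
#1 ori   $5, $3, 11 ; 0/0/14/3/0/11
#2 bne  $5, $3, L5 ; 0/0/14/3/0/11 ; →target
#3 add  $5, $5, $3 ; 0/0/14/3/0/14
#5 nor  $5, $5, $4 ; 0/0/14/3/0/65521
#6 xori  $0, $3, 6 ; 0/0/14/3/0/65521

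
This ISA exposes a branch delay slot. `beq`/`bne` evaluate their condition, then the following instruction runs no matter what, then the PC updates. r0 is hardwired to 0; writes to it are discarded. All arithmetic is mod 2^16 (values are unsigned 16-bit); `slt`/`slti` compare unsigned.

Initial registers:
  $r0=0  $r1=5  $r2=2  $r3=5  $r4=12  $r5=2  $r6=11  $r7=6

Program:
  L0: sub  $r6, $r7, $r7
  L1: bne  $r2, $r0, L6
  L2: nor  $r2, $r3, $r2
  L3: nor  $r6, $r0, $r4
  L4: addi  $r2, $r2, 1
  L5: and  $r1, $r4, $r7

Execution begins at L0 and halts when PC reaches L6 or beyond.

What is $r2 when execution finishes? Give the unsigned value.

65528

[0] sub  $r6, $r7, $r7  →  {$r0:0, $r1:5, $r2:2, $r3:5, $r4:12, $r5:2, $r6:0, $r7:6}
[1] bne  $r2, $r0, L6  →  {$r0:0, $r1:5, $r2:2, $r3:5, $r4:12, $r5:2, $r6:0, $r7:6}  ⟨branch taken⟩
[2] nor  $r2, $r3, $r2  →  {$r0:0, $r1:5, $r2:65528, $r3:5, $r4:12, $r5:2, $r6:0, $r7:6}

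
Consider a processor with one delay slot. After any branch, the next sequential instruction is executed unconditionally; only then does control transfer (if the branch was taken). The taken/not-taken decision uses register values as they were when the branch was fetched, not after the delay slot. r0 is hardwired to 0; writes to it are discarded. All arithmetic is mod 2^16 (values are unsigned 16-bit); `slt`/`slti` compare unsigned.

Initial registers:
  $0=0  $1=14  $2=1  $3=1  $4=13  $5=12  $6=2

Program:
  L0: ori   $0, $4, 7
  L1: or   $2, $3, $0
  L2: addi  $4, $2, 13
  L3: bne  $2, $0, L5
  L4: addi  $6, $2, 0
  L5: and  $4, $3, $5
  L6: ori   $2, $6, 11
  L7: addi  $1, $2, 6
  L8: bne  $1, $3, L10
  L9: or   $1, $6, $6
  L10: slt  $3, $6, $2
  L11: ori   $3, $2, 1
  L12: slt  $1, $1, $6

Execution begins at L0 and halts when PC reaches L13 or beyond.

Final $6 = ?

1

#0 ori   $0, $4, 7 ; 0/14/1/1/13/12/2
#1 or   $2, $3, $0 ; 0/14/1/1/13/12/2
#2 addi  $4, $2, 13 ; 0/14/1/1/14/12/2
#3 bne  $2, $0, L5 ; 0/14/1/1/14/12/2 ; →target
#4 addi  $6, $2, 0 ; 0/14/1/1/14/12/1
#5 and  $4, $3, $5 ; 0/14/1/1/0/12/1
#6 ori   $2, $6, 11 ; 0/14/11/1/0/12/1
#7 addi  $1, $2, 6 ; 0/17/11/1/0/12/1
#8 bne  $1, $3, L10 ; 0/17/11/1/0/12/1 ; →target
#9 or   $1, $6, $6 ; 0/1/11/1/0/12/1
#10 slt  $3, $6, $2 ; 0/1/11/1/0/12/1
#11 ori   $3, $2, 1 ; 0/1/11/11/0/12/1
#12 slt  $1, $1, $6 ; 0/0/11/11/0/12/1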